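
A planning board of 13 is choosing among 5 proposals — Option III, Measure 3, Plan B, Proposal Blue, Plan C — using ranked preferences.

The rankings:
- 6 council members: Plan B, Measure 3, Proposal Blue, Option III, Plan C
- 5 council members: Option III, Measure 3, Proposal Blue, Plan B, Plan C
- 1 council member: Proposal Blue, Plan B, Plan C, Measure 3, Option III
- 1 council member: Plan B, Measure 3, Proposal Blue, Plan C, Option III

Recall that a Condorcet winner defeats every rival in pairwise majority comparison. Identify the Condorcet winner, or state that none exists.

Plan B

Check each pair by majority over 13 ballots:
Option III–Measure 3: Measure 3 8–5.
Option III–Plan B: Plan B 8–5.
Option III vs Proposal Blue: Proposal Blue, 8–5.
Option III vs Plan C: Option III wins 11–2.
Measure 3–Plan B: Plan B 8–5.
Measure 3–Proposal Blue: Measure 3 12–1.
Measure 3 vs Plan C: Measure 3 wins 12–1.
Plan B–Proposal Blue: Plan B 7–6.
Plan B vs Plan C: Plan B, 13–0.
Proposal Blue–Plan C: Proposal Blue 13–0.
Plan B wins every pairwise contest, so Plan B is the Condorcet winner.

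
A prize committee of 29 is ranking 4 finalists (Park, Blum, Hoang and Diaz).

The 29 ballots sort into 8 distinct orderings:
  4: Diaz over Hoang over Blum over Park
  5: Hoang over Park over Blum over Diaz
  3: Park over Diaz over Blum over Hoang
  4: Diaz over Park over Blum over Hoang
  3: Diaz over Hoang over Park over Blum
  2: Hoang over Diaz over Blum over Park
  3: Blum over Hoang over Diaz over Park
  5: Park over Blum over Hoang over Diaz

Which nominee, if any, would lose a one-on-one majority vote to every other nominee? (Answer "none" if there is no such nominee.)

none

Head-to-head results (29 jurors):
Park vs Blum: Park preferred on 5+3+4+3+5 = 20 ballots; Park wins 20–9.
Park vs Hoang: 3+4+5 = 12 for Park, 17 for Hoang — Hoang by 17–12.
Park–Diaz: Diaz 16–13.
Blum–Hoang: Blum 15–14.
Blum vs Diaz: Blum is ranked higher on 5+3+5 = 13 ballots, Diaz on 16. Diaz wins 16–13.
Hoang vs Diaz: 15 to 14, Hoang.
Every nominee wins at least one matchup (Park beats Blum; Blum beats Hoang; Hoang beats Park; Diaz beats Park), so there is no Condorcet loser.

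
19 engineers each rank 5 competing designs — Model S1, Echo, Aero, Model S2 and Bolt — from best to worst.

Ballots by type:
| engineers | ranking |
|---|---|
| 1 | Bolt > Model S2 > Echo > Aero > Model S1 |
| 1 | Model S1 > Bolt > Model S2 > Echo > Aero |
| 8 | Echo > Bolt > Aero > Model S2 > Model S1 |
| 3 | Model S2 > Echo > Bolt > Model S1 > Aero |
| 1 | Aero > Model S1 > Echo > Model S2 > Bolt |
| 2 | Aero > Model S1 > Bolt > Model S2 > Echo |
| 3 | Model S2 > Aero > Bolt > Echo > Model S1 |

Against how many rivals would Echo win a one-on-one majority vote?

3

Echo against each rival (19 engineers):
Echo vs Model S1: 15 to 4, Echo.
Echo vs Aero: Echo preferred on 1+1+8+3 = 13 ballots; Echo wins 13–6.
Echo vs Model S2: Echo is ranked higher on 8+1 = 9 ballots, Model S2 on 10. Model S2 wins 10–9.
Echo vs Bolt: 8+3+1 = 12 for Echo, 7 for Bolt — Echo by 12–7.
Echo beats Model S1, Aero, Bolt; loses to Model S2 — 3 pairwise wins.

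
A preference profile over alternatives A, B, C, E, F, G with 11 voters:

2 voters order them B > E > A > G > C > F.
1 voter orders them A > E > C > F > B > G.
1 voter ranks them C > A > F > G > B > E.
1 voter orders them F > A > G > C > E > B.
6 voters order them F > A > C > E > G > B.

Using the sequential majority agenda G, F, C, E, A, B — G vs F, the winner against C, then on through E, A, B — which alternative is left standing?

F

Round 1: G vs F — 2–9, F advances.
Round 2: F vs C — 7–4, F advances.
Round 3: F vs E — 8–3, F advances.
Round 4: F vs A — 7–4, F advances.
Round 5: F vs B — 9–2, F advances.
F survives the agenda.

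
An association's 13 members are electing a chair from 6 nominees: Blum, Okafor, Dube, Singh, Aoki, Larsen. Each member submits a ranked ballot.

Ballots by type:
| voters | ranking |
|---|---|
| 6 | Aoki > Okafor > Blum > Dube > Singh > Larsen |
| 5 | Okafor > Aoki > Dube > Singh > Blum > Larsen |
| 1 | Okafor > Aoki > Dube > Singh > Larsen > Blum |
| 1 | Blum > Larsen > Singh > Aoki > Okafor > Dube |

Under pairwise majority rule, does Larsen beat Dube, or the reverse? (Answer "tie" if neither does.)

Ballots ranking Larsen above Dube: 1.
Ballots ranking Dube above Larsen: 13 − 1 = 12.
Dube wins the head-to-head 12–1.

Dube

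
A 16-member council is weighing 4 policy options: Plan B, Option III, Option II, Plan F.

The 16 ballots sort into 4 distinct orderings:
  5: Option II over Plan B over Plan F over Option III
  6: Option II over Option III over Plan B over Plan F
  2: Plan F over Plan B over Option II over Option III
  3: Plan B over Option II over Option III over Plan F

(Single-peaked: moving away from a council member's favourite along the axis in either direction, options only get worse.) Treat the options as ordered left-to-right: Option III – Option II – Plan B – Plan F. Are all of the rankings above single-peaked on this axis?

yes

Axis positions: Option III=1, Option II=2, Plan B=3, Plan F=4.
Ballot type 1 (peak Option II at position 2): ranking walks positions 2-3-4-1, expanding outward from the peak — single-peaked.
Ballot type 2 (peak Option II at position 2): ranking walks positions 2-1-3-4, expanding outward from the peak — single-peaked.
Ballot type 3 (peak Plan F at position 4): ranking walks positions 4-3-2-1, expanding outward from the peak — single-peaked.
Ballot type 4 (peak Plan B at position 3): ranking walks positions 3-2-1-4, expanding outward from the peak — single-peaked.
Every ranking is single-peaked on this axis.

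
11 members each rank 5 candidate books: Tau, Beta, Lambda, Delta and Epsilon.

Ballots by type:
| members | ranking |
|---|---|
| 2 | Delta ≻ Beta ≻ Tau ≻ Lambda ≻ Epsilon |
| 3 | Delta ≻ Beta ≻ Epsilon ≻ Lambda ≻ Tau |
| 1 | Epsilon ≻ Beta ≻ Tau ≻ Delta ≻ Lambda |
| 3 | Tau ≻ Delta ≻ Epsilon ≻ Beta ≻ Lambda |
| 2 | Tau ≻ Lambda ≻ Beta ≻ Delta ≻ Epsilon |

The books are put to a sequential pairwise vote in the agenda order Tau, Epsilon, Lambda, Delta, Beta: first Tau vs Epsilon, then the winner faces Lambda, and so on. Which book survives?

Beta

Round 1: Tau vs Epsilon — 7–4, Tau advances.
Round 2: Tau vs Lambda — 8–3, Tau advances.
Round 3: Tau vs Delta — 6–5, Tau advances.
Round 4: Tau vs Beta — 5–6, Beta advances.
The agenda winner is Beta.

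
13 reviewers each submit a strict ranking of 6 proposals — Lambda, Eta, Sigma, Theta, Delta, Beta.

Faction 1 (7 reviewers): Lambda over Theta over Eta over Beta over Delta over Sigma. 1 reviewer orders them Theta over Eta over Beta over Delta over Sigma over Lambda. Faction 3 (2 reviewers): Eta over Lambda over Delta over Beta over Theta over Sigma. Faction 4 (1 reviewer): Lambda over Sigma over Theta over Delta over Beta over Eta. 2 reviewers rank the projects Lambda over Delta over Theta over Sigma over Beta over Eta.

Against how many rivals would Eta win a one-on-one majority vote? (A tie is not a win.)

3

Eta against each rival (13 reviewers):
Eta–Lambda: Lambda 10–3.
Eta–Sigma: Eta 10–3.
Eta vs Theta: Theta, 11–2.
Eta–Delta: Eta 10–3.
Eta vs Beta: Eta preferred on 7+1+2 = 10 ballots; Eta wins 10–3.
Eta beats Sigma, Delta, Beta; loses to Lambda, Theta — 3 pairwise wins.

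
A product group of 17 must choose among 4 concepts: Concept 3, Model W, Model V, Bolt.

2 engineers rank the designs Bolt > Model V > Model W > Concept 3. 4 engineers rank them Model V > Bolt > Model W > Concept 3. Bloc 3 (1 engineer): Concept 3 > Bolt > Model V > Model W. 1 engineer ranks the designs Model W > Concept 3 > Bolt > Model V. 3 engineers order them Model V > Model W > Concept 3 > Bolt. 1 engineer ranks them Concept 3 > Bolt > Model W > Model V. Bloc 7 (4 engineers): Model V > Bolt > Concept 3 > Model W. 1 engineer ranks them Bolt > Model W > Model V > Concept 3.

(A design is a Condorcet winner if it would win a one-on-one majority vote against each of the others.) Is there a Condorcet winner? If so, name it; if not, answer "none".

Head-to-head results (17 engineers):
Concept 3 vs Model W: Concept 3 preferred on 1+1+4 = 6 ballots; Model W wins 11–6.
Concept 3 vs Model V: 3 to 14, Model V.
Concept 3 vs Bolt: Concept 3 preferred on 1+1+3+1 = 6 ballots; Bolt wins 11–6.
Model W vs Model V: 1+1+1 = 3 for Model W, 14 for Model V — Model V by 14–3.
Model W vs Bolt: 4 to 13, Bolt.
Model V vs Bolt: Model V is ranked higher on 4+3+4 = 11 ballots, Bolt on 6. Model V wins 11–6.
Model V beats each of Concept 3, Model W, Bolt — Model V is the Condorcet winner.

Model V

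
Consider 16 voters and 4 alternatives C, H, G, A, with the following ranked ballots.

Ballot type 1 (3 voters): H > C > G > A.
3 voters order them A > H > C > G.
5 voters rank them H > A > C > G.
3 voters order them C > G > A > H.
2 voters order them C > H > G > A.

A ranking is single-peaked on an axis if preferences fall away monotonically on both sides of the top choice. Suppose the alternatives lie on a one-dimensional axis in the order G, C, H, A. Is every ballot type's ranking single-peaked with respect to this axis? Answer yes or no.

no

Axis positions: G=1, C=2, H=3, A=4.
Ballot type 1 (peak H at position 3): ranking walks positions 3-2-1-4, expanding outward from the peak — single-peaked.
Ballot type 2 (peak A at position 4): ranking walks positions 4-3-2-1, expanding outward from the peak — single-peaked.
Ballot type 3 (peak H at position 3): ranking walks positions 3-4-2-1, expanding outward from the peak — single-peaked.
Ballot type 4: ranking walks positions 2-1-4-3; A is ranked above H even though H lies between A and the peak C on the axis — preferences dip and rise again. Not single-peaked.
Ballot type 5 (peak C at position 2): ranking walks positions 2-3-1-4, expanding outward from the peak — single-peaked.
Ballot type 4 violates single-peakedness, so the profile is not single-peaked on this axis.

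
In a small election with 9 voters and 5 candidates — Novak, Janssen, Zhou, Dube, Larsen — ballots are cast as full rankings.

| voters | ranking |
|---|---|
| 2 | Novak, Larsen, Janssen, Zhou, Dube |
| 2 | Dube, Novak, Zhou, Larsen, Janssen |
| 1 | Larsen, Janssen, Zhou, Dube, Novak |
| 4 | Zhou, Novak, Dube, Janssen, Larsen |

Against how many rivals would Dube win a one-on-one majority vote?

2

Dube against each rival (9 voters):
Dube vs Novak: 2+1 = 3 for Dube, 6 for Novak — Novak by 6–3.
Dube–Janssen: Dube 6–3.
Dube vs Zhou: Dube preferred on 2 ballots; Zhou wins 7–2.
Dube vs Larsen: Dube, 6–3.
Dube beats Janssen, Larsen; loses to Novak, Zhou — 2 pairwise wins.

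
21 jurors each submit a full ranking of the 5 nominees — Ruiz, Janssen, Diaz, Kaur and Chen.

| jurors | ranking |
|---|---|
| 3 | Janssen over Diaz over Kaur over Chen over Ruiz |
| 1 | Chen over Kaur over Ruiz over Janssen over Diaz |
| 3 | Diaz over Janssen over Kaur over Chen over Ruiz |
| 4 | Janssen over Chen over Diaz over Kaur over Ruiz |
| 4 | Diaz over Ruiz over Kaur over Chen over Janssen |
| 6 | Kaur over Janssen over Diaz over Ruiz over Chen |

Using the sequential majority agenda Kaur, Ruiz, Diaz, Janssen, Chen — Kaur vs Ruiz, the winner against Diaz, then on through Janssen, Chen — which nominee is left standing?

Round 1: Kaur vs Ruiz — 17–4, Kaur advances.
Round 2: Kaur vs Diaz — 7–14, Diaz advances.
Round 3: Diaz vs Janssen — 7–14, Janssen advances.
Round 4: Janssen vs Chen — 16–5, Janssen advances.
Janssen survives the agenda.

Janssen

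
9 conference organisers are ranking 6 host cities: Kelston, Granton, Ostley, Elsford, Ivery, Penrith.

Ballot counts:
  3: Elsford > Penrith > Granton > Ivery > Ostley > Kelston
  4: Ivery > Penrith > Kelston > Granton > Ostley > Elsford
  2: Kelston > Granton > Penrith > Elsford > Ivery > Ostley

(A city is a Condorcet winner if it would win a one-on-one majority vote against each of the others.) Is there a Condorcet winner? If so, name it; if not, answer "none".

Head-to-head results (9 organisers):
Kelston vs Granton: Kelston preferred on 4+2 = 6 ballots; Kelston wins 6–3.
Kelston vs Ostley: 6 to 3, Kelston.
Kelston vs Elsford: Kelston preferred on 4+2 = 6 ballots; Kelston wins 6–3.
Kelston vs Ivery: Kelston is ranked higher on 2 ballots, Ivery on 7. Ivery wins 7–2.
Kelston vs Penrith: Kelston is ranked higher on 2 ballots, Penrith on 7. Penrith wins 7–2.
Granton vs Ostley: 3+4+2 = 9 for Granton, 0 for Ostley — Granton by 9–0.
Granton vs Elsford: 4+2 = 6 for Granton, 3 for Elsford — Granton by 6–3.
Granton vs Ivery: 3+2 = 5 for Granton, 4 for Ivery — Granton by 5–4.
Granton vs Penrith: 2 to 7, Penrith.
Ostley vs Elsford: Ostley preferred on 4 ballots; Elsford wins 5–4.
Ostley vs Ivery: 0 to 9, Ivery.
Ostley vs Penrith: 0 to 9, Penrith.
Elsford vs Ivery: Elsford preferred on 3+2 = 5 ballots; Elsford wins 5–4.
Elsford vs Penrith: Elsford preferred on 3 ballots; Penrith wins 6–3.
Ivery vs Penrith: 4 to 5, Penrith.
Only Penrith has no losses; Penrith is the Condorcet winner.

Penrith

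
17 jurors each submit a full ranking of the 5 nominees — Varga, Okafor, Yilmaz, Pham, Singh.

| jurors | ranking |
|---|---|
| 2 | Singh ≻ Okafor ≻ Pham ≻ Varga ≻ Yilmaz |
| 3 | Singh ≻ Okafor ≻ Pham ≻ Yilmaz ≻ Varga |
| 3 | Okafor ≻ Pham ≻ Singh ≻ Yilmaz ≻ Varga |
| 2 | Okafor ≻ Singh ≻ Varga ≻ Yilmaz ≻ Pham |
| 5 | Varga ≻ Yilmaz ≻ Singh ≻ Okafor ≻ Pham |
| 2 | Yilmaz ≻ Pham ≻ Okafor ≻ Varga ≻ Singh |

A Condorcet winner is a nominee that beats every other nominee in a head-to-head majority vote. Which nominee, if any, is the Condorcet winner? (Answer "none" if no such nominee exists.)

Singh

Check each pair by majority over 17 ballots:
Varga vs Okafor: Varga preferred on 5 ballots; Okafor wins 12–5.
Varga vs Yilmaz: Varga is ranked higher on 2+2+5 = 9 ballots, Yilmaz on 8. Varga wins 9–8.
Varga vs Pham: Varga is ranked higher on 2+5 = 7 ballots, Pham on 10. Pham wins 10–7.
Varga vs Singh: 7 to 10, Singh.
Okafor vs Yilmaz: 10 to 7, Okafor.
Okafor vs Pham: 15 to 2, Okafor.
Okafor vs Singh: 3+2+2 = 7 for Okafor, 10 for Singh — Singh by 10–7.
Yilmaz vs Pham: 9 to 8, Yilmaz.
Yilmaz vs Singh: 7 to 10, Singh.
Pham vs Singh: 3+2 = 5 for Pham, 12 for Singh — Singh by 12–5.
Singh beats each of Varga, Okafor, Yilmaz, Pham — Singh is the Condorcet winner.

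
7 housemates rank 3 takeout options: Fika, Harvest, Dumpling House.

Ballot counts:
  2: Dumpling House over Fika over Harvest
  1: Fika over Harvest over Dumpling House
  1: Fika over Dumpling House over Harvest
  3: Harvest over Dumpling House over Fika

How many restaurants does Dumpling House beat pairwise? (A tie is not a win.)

1

Dumpling House against each rival (7 friends):
Dumpling House vs Fika: Dumpling House wins 5–2.
Dumpling House vs Harvest: Harvest, 4–3.
Dumpling House beats Fika; loses to Harvest — 1 pairwise win.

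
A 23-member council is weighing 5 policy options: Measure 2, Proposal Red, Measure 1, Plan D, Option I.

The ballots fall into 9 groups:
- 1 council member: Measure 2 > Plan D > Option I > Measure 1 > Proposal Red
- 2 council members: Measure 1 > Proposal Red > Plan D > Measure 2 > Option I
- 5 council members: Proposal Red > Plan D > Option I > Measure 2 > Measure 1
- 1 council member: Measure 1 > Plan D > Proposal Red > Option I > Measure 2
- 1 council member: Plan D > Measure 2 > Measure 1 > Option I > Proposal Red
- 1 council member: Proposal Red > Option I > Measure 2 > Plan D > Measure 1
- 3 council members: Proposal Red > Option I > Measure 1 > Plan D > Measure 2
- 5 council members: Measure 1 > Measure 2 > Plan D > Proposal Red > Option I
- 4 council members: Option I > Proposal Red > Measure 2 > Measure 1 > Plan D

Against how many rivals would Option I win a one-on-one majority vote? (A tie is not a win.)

2

Option I against each rival (23 council members):
Option I–Measure 2: Option I 14–9.
Option I–Proposal Red: Proposal Red 17–6.
Option I vs Measure 1: Option I wins 14–9.
Option I vs Plan D: Option I preferred on 1+3+4 = 8 ballots; Plan D wins 15–8.
Option I beats Measure 2, Measure 1; loses to Proposal Red, Plan D — 2 pairwise wins.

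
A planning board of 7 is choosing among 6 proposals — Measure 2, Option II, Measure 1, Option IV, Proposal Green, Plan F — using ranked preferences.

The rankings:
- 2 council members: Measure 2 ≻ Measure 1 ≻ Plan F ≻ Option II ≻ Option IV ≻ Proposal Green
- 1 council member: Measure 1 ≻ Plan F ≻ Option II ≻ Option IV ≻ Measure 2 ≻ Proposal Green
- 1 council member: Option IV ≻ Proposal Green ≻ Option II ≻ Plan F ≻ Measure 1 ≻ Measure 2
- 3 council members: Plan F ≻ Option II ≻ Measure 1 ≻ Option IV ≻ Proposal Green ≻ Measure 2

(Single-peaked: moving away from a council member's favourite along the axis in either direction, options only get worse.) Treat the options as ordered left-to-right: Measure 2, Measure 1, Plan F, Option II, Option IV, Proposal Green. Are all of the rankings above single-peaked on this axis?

Axis positions: Measure 2=1, Measure 1=2, Plan F=3, Option II=4, Option IV=5, Proposal Green=6.
Bloc 1 (peak Measure 2 at position 1): ranking walks positions 1-2-3-4-5-6, expanding outward from the peak — single-peaked.
Bloc 2 (peak Measure 1 at position 2): ranking walks positions 2-3-4-5-1-6, expanding outward from the peak — single-peaked.
Bloc 3 (peak Option IV at position 5): ranking walks positions 5-6-4-3-2-1, expanding outward from the peak — single-peaked.
Bloc 4 (peak Plan F at position 3): ranking walks positions 3-4-2-5-6-1, expanding outward from the peak — single-peaked.
Every ranking is single-peaked on this axis.

yes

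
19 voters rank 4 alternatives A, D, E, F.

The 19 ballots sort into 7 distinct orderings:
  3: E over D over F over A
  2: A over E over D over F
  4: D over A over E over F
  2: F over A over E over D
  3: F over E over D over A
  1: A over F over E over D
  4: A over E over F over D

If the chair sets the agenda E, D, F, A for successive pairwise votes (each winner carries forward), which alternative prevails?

Round 1: E vs D — 15–4, E advances.
Round 2: E vs F — 13–6, E advances.
Round 3: E vs A — 6–13, A advances.
The agenda winner is A.

A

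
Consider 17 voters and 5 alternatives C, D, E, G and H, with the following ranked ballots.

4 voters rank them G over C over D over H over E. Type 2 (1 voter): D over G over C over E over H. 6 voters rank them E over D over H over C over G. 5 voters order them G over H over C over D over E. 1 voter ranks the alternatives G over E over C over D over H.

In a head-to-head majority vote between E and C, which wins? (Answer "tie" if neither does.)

C

Ballots ranking E above C: 6 + 1 = 7.
Ballots ranking C above E: 17 − 7 = 10.
C wins the head-to-head 10–7.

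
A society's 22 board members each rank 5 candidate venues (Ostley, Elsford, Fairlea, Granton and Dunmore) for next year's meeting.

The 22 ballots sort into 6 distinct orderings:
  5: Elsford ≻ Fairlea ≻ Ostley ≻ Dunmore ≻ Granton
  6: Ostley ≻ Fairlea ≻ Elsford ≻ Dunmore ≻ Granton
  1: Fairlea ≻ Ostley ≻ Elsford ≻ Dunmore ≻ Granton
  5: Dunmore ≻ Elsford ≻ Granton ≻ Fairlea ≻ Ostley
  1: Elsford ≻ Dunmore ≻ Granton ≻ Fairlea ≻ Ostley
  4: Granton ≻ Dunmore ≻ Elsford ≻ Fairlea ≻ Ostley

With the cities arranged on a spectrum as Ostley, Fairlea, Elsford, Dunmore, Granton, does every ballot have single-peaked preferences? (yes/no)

yes

Axis positions: Ostley=1, Fairlea=2, Elsford=3, Dunmore=4, Granton=5.
Bloc 1 (peak Elsford at position 3): ranking walks positions 3-2-1-4-5, expanding outward from the peak — single-peaked.
Bloc 2 (peak Ostley at position 1): ranking walks positions 1-2-3-4-5, expanding outward from the peak — single-peaked.
Bloc 3 (peak Fairlea at position 2): ranking walks positions 2-1-3-4-5, expanding outward from the peak — single-peaked.
Bloc 4 (peak Dunmore at position 4): ranking walks positions 4-3-5-2-1, expanding outward from the peak — single-peaked.
Bloc 5 (peak Elsford at position 3): ranking walks positions 3-4-5-2-1, expanding outward from the peak — single-peaked.
Bloc 6 (peak Granton at position 5): ranking walks positions 5-4-3-2-1, expanding outward from the peak — single-peaked.
Every ranking is single-peaked on this axis.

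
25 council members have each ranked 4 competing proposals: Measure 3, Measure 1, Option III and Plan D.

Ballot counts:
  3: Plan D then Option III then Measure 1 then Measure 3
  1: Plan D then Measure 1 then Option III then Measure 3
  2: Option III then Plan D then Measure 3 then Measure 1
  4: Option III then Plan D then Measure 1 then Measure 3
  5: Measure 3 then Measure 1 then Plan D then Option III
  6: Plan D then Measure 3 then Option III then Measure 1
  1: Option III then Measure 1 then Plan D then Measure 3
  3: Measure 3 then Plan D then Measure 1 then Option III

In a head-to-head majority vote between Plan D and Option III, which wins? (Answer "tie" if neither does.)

Ballots ranking Plan D above Option III: 3 + 1 + 5 + 6 + 3 = 18.
Ballots ranking Option III above Plan D: 25 − 18 = 7.
Plan D wins the head-to-head 18–7.

Plan D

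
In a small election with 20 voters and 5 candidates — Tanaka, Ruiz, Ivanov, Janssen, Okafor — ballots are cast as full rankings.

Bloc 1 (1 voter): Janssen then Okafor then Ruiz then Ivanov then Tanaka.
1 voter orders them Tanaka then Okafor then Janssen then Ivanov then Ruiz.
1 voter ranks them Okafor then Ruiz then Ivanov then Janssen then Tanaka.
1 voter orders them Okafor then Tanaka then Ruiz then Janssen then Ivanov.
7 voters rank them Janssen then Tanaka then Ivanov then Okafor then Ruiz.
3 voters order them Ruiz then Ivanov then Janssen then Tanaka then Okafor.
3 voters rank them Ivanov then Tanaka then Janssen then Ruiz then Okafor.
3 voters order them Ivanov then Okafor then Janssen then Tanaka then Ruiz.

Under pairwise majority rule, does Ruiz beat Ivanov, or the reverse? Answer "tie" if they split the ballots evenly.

Ivanov

Ballots ranking Ruiz above Ivanov: 1 + 1 + 1 + 3 = 6.
Ballots ranking Ivanov above Ruiz: 20 − 6 = 14.
Ivanov wins the head-to-head 14–6.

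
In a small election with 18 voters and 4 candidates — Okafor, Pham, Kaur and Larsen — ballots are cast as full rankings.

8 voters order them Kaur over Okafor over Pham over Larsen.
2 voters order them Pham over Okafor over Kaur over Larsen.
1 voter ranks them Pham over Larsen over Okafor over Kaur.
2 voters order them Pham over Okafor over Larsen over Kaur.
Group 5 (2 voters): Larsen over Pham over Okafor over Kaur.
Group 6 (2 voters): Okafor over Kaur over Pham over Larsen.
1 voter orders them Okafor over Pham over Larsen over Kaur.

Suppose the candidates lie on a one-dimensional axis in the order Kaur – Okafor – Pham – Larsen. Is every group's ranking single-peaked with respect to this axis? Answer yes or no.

yes

Axis positions: Kaur=1, Okafor=2, Pham=3, Larsen=4.
Group 1 (peak Kaur at position 1): ranking walks positions 1-2-3-4, expanding outward from the peak — single-peaked.
Group 2 (peak Pham at position 3): ranking walks positions 3-2-1-4, expanding outward from the peak — single-peaked.
Group 3 (peak Pham at position 3): ranking walks positions 3-4-2-1, expanding outward from the peak — single-peaked.
Group 4 (peak Pham at position 3): ranking walks positions 3-2-4-1, expanding outward from the peak — single-peaked.
Group 5 (peak Larsen at position 4): ranking walks positions 4-3-2-1, expanding outward from the peak — single-peaked.
Group 6 (peak Okafor at position 2): ranking walks positions 2-1-3-4, expanding outward from the peak — single-peaked.
Group 7 (peak Okafor at position 2): ranking walks positions 2-3-4-1, expanding outward from the peak — single-peaked.
Every ranking is single-peaked on this axis.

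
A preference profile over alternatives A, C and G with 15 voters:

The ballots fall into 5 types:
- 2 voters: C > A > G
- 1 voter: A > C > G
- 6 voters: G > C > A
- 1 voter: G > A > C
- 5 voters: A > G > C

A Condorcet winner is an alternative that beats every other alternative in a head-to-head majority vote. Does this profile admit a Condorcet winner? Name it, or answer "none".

none

Pairwise majorities:
A vs C: 7 to 8, C.
A vs G: 2+1+5 = 8 for A, 7 for G — A by 8–7.
C vs G: C is ranked higher on 2+1 = 3 ballots, G on 12. G wins 12–3.
Every alternative loses at least once (A loses to C; C loses to G; G loses to A). The majority relation contains the cycle A → G → C → A, so there is no Condorcet winner.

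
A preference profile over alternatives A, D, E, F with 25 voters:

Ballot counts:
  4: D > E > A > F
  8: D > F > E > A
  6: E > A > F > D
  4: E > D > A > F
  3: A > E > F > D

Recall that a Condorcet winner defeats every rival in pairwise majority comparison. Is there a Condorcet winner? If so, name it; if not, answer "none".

E

Pairwise majorities:
A vs D: D wins 16–9.
A vs E: A is ranked higher on 3 ballots, E on 22. E wins 22–3.
A vs F: A, 17–8.
D vs E: E, 13–12.
D vs F: D is ranked higher on 4+8+4 = 16 ballots, F on 9. D wins 16–9.
E vs F: E is ranked higher on 4+6+4+3 = 17 ballots, F on 8. E wins 17–8.
E defeats every rival head-to-head and is the Condorcet winner.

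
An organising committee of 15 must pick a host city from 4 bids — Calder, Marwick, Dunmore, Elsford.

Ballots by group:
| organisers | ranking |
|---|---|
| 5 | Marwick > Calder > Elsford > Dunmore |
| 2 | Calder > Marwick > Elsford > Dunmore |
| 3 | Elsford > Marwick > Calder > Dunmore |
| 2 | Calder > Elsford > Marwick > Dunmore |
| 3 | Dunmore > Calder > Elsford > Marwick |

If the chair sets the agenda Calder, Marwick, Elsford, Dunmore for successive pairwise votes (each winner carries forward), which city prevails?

Elsford

Round 1: Calder vs Marwick — 7–8, Marwick advances.
Round 2: Marwick vs Elsford — 7–8, Elsford advances.
Round 3: Elsford vs Dunmore — 12–3, Elsford advances.
Elsford survives the agenda.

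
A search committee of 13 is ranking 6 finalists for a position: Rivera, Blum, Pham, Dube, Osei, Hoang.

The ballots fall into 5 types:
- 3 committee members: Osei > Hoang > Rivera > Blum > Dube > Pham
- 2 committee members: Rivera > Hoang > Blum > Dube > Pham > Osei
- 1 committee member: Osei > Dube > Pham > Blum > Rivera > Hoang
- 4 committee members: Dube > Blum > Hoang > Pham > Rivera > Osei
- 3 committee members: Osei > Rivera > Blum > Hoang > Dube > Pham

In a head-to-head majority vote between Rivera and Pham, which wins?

Rivera

Ballots ranking Rivera above Pham: 3 + 2 + 3 = 8.
Ballots ranking Pham above Rivera: 13 − 8 = 5.
Rivera wins the head-to-head 8–5.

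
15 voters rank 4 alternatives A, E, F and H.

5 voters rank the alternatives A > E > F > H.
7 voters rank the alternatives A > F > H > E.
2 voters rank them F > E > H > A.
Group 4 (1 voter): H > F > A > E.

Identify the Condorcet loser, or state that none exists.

Head-to-head results (15 voters):
A vs E: A wins 13–2.
A vs F: 12 to 3, A.
A–H: A 12–3.
E vs F: F wins 10–5.
E vs H: H wins 8–7.
F vs H: F, 14–1.
E loses to every other alternative — it is the Condorcet loser.

E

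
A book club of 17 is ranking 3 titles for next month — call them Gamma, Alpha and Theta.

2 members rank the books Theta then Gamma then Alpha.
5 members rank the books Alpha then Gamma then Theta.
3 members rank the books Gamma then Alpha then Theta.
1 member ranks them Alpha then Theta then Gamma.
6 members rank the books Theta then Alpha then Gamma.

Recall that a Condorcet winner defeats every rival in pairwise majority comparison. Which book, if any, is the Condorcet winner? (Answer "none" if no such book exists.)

Pairwise majorities:
Gamma–Alpha: Alpha 12–5.
Gamma vs Theta: Gamma preferred on 5+3 = 8 ballots; Theta wins 9–8.
Alpha vs Theta: Alpha, 9–8.
Alpha wins every pairwise contest, so Alpha is the Condorcet winner.

Alpha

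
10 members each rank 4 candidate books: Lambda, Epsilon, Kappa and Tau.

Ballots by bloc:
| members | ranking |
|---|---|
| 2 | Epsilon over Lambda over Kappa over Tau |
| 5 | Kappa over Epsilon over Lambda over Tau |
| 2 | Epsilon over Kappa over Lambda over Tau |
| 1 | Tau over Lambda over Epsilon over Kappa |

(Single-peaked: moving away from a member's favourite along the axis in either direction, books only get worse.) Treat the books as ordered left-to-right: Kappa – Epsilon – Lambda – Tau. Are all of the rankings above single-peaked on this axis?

Axis positions: Kappa=1, Epsilon=2, Lambda=3, Tau=4.
Bloc 1 (peak Epsilon at position 2): ranking walks positions 2-3-1-4, expanding outward from the peak — single-peaked.
Bloc 2 (peak Kappa at position 1): ranking walks positions 1-2-3-4, expanding outward from the peak — single-peaked.
Bloc 3 (peak Epsilon at position 2): ranking walks positions 2-1-3-4, expanding outward from the peak — single-peaked.
Bloc 4 (peak Tau at position 4): ranking walks positions 4-3-2-1, expanding outward from the peak — single-peaked.
Every ranking is single-peaked on this axis.

yes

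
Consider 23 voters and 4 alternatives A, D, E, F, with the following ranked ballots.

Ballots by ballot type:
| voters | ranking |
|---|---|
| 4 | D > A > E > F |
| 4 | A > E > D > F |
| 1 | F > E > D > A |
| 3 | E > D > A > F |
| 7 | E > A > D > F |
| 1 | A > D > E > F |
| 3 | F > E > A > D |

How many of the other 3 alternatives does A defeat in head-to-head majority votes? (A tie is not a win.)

2

A against each rival (23 voters):
A vs D: 15 to 8, A.
A–E: E 14–9.
A vs F: 19 to 4, A.
A beats D, F; loses to E — 2 pairwise wins.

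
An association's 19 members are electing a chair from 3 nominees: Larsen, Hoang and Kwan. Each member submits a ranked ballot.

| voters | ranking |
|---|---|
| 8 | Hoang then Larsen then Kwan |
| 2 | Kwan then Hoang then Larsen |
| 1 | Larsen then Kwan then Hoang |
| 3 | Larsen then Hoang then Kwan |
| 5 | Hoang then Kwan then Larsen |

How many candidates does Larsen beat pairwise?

Larsen against each rival (19 voters):
Larsen vs Hoang: Larsen is ranked higher on 1+3 = 4 ballots, Hoang on 15. Hoang wins 15–4.
Larsen–Kwan: Larsen 12–7.
Larsen beats Kwan; loses to Hoang — 1 pairwise win.

1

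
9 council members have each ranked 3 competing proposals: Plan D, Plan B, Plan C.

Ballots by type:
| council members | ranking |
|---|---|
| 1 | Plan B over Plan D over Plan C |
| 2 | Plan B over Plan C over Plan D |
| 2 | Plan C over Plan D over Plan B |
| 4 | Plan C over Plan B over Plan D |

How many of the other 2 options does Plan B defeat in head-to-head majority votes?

1

Plan B against each rival (9 council members):
Plan B vs Plan D: Plan B wins 7–2.
Plan B vs Plan C: Plan B preferred on 1+2 = 3 ballots; Plan C wins 6–3.
Plan B beats Plan D; loses to Plan C — 1 pairwise win.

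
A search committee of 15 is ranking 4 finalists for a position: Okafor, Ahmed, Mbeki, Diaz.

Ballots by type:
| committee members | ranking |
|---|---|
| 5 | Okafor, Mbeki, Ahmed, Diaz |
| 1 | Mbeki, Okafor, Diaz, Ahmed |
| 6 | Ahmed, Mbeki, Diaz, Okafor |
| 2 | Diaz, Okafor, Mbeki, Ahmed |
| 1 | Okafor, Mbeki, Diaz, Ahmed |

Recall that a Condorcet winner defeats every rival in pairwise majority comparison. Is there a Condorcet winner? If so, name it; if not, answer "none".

none

Check each pair by majority over 15 ballots:
Okafor vs Ahmed: 9 to 6, Okafor.
Okafor vs Mbeki: 8 to 7, Okafor.
Okafor vs Diaz: 5+1+1 = 7 for Okafor, 8 for Diaz — Diaz by 8–7.
Ahmed vs Mbeki: Ahmed is ranked higher on 6 ballots, Mbeki on 9. Mbeki wins 9–6.
Ahmed vs Diaz: Ahmed is ranked higher on 5+6 = 11 ballots, Diaz on 4. Ahmed wins 11–4.
Mbeki vs Diaz: Mbeki is ranked higher on 5+1+6+1 = 13 ballots, Diaz on 2. Mbeki wins 13–2.
Every candidate loses at least once (Okafor loses to Diaz; Ahmed loses to Okafor; Mbeki loses to Okafor; Diaz loses to Ahmed). The majority relation contains the cycle Okafor beats Ahmed beats Diaz beats Okafor, so there is no Condorcet winner.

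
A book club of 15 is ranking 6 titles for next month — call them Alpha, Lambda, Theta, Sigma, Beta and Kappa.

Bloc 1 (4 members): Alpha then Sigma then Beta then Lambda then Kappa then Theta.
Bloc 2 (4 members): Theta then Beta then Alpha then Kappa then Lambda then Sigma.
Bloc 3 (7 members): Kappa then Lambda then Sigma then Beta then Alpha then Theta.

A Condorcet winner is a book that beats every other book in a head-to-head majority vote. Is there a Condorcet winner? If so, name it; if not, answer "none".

Check each pair by majority over 15 ballots:
Alpha–Lambda: Alpha 8–7.
Alpha vs Theta: Alpha, 11–4.
Alpha vs Sigma: Alpha, 8–7.
Alpha vs Beta: Beta, 11–4.
Alpha vs Kappa: Alpha, 8–7.
Lambda vs Theta: Lambda wins 11–4.
Lambda–Sigma: Lambda 11–4.
Lambda vs Beta: Beta wins 8–7.
Lambda vs Kappa: Kappa, 11–4.
Theta vs Sigma: Sigma wins 11–4.
Theta–Beta: Beta 11–4.
Theta vs Kappa: Kappa, 11–4.
Sigma–Beta: Sigma 11–4.
Sigma vs Kappa: Kappa, 11–4.
Beta–Kappa: Beta 8–7.
Each book drops at least one matchup (Alpha loses to Beta; Lambda loses to Alpha; Theta loses to Alpha; Sigma loses to Alpha; Beta loses to Sigma; Kappa loses to Alpha); the cycle Alpha > Sigma > Beta > Alpha rules out a Condorcet winner.

none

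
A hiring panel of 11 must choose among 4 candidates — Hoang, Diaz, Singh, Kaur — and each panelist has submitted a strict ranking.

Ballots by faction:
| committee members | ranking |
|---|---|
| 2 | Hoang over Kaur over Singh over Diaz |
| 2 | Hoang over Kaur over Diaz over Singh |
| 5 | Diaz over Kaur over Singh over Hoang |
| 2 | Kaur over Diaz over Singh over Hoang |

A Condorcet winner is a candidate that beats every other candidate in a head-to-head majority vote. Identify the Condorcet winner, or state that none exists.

Pairwise majorities:
Hoang vs Diaz: 4 to 7, Diaz.
Hoang vs Singh: 2+2 = 4 for Hoang, 7 for Singh — Singh by 7–4.
Hoang vs Kaur: 4 to 7, Kaur.
Diaz vs Singh: 2+5+2 = 9 for Diaz, 2 for Singh — Diaz by 9–2.
Diaz vs Kaur: 5 for Diaz, 6 for Kaur — Kaur by 6–5.
Singh vs Kaur: 0 to 11, Kaur.
Only Kaur has no losses; Kaur is the Condorcet winner.

Kaur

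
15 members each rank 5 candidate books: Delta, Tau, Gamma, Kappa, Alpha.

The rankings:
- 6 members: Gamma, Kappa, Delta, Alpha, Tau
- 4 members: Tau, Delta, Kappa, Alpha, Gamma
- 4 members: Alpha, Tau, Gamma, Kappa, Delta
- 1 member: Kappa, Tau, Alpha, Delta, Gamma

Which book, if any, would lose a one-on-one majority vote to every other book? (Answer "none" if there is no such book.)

Head-to-head results (15 members):
Delta vs Tau: Tau, 9–6.
Delta vs Gamma: Gamma wins 10–5.
Delta vs Kappa: Kappa, 11–4.
Delta vs Alpha: Delta, 10–5.
Tau vs Gamma: Tau is ranked higher on 4+4+1 = 9 ballots, Gamma on 6. Tau wins 9–6.
Tau vs Kappa: Tau is ranked higher on 4+4 = 8 ballots, Kappa on 7. Tau wins 8–7.
Tau vs Alpha: Alpha wins 10–5.
Gamma–Kappa: Gamma 10–5.
Gamma vs Alpha: 6 for Gamma, 9 for Alpha — Alpha by 9–6.
Kappa–Alpha: Kappa 11–4.
No book is winless: Delta beats Alpha; Tau beats Delta; Gamma beats Delta; Kappa beats Delta; Alpha beats Tau. There is no Condorcet loser.

none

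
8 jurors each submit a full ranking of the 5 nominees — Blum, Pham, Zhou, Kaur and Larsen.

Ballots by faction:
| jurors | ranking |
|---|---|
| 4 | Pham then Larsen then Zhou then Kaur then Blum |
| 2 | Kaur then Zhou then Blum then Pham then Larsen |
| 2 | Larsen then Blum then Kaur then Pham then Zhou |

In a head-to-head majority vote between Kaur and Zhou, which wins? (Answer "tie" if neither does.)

tie

Ballots ranking Kaur above Zhou: 2 + 2 = 4.
Ballots ranking Zhou above Kaur: 8 − 4 = 4.
4–4: the pair ties.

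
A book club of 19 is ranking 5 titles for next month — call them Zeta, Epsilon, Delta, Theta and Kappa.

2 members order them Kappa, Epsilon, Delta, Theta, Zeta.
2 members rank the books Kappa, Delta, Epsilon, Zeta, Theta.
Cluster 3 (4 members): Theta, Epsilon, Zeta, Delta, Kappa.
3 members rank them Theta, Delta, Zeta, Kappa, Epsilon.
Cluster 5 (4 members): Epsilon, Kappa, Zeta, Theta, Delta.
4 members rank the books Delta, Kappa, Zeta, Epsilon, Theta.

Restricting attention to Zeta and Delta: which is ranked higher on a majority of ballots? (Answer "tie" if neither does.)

Ballots ranking Zeta above Delta: 4 + 4 = 8.
Ballots ranking Delta above Zeta: 19 − 8 = 11.
Delta wins the head-to-head 11–8.

Delta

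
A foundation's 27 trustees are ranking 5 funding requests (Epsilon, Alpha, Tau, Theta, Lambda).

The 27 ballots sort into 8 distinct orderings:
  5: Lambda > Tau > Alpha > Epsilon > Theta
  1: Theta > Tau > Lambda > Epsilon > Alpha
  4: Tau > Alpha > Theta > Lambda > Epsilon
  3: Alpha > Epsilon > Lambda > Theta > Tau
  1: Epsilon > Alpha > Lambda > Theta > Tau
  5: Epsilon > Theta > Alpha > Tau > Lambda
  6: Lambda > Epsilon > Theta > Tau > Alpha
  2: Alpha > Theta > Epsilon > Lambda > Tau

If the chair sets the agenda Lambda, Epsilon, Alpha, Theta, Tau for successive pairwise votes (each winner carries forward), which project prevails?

Tau

Round 1: Lambda vs Epsilon — 16–11, Lambda advances.
Round 2: Lambda vs Alpha — 12–15, Alpha advances.
Round 3: Alpha vs Theta — 15–12, Alpha advances.
Round 4: Alpha vs Tau — 11–16, Tau advances.
The agenda winner is Tau.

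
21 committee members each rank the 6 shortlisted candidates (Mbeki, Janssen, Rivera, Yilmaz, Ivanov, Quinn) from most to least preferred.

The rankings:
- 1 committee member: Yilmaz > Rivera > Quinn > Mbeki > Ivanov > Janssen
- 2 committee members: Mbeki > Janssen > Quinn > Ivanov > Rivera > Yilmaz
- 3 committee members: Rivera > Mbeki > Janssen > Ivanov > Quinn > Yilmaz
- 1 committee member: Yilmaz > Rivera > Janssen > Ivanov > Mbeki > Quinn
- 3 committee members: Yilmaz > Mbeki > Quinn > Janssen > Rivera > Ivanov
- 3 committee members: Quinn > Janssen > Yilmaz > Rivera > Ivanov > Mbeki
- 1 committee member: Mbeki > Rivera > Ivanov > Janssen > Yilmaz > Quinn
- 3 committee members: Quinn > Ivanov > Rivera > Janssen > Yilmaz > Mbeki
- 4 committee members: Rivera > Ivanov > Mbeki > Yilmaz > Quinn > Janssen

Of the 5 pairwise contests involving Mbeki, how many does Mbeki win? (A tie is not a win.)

Mbeki against each rival (21 committee members):
Mbeki vs Janssen: 1+2+3+3+1+4 = 14 for Mbeki, 7 for Janssen — Mbeki by 14–7.
Mbeki vs Rivera: Rivera, 15–6.
Mbeki–Yilmaz: Yilmaz 11–10.
Mbeki–Ivanov: Ivanov 11–10.
Mbeki vs Quinn: 2+3+1+3+1+4 = 14 for Mbeki, 7 for Quinn — Mbeki by 14–7.
Mbeki beats Janssen, Quinn; loses to Rivera, Yilmaz, Ivanov — 2 pairwise wins.

2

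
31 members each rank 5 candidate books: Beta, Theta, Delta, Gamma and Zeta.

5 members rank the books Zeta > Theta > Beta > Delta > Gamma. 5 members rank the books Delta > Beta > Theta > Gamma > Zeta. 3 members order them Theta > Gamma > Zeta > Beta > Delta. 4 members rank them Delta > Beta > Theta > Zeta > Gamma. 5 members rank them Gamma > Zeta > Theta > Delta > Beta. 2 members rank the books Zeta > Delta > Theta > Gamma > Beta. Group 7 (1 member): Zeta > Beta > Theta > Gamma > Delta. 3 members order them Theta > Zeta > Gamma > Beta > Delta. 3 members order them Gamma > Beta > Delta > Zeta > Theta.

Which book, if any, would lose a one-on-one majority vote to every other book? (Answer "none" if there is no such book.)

Pairwise majorities:
Beta vs Theta: Beta is ranked higher on 5+4+1+3 = 13 ballots, Theta on 18. Theta wins 18–13.
Beta–Delta: Delta 16–15.
Beta vs Gamma: Gamma wins 16–15.
Beta–Zeta: Zeta 19–12.
Theta vs Delta: Theta wins 17–14.
Theta vs Gamma: Theta preferred on 23 ballots; Theta wins 23–8.
Theta–Zeta: Zeta 16–15.
Delta vs Gamma: Delta preferred on 5+5+4+2 = 16 ballots; Delta wins 16–15.
Delta vs Zeta: Delta is ranked higher on 5+4+3 = 12 ballots, Zeta on 19. Zeta wins 19–12.
Gamma vs Zeta: 5+3+5+3 = 16 for Gamma, 15 for Zeta — Gamma by 16–15.
Only Beta has no wins; Beta is the Condorcet loser.

Beta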